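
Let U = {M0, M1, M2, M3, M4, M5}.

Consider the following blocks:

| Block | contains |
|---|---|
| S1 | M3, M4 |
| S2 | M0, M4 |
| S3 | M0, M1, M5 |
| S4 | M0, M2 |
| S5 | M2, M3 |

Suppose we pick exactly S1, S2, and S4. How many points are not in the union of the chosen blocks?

Union of S1, S2, S4 = {M0, M2, M3, M4}.
Not covered: M1, M5 — 2 points.

2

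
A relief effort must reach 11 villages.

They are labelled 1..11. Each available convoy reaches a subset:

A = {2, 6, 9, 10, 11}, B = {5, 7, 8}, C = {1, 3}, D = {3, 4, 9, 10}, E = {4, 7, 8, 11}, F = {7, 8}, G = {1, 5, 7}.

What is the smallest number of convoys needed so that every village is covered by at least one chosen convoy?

Take {A, D, F, G}. Their union is {1, 2, 3, 4, 5, 6, 7, 8, 9, 10, 11}, which is all 11 villages.
No 3 of the 7 convoys cover everything (all 35 combinations miss at least one village), so 4 is optimal.

4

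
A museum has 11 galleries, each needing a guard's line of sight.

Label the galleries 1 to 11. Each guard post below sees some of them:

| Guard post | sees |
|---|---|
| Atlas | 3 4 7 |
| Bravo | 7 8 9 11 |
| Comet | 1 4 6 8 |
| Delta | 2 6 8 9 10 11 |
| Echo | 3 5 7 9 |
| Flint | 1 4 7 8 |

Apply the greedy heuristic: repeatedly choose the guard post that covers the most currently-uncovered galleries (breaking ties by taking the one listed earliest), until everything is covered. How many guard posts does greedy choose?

4

Greedy: pick Delta (covers 6 new) → pick Atlas (covers 3 new) → pick Comet (covers 1 new) → pick Echo (covers 1 new). Total picks: 4.
(The true minimum cover uses only 3 guard posts, so greedy is not optimal here.)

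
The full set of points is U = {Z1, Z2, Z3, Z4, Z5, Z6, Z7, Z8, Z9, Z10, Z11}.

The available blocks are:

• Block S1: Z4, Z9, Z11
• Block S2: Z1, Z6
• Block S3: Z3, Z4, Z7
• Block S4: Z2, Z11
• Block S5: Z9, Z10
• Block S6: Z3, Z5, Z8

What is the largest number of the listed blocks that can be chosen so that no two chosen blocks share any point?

S2, S4, S5, S6 are pairwise disjoint (S2={Z1,Z6}; S4={Z2,Z11}; S5={Z9,Z10}; S6={Z3,Z5,Z8}).
Every remaining block overlaps one of these, and no 5 of the listed blocks are pairwise disjoint, so 4 is the maximum.

4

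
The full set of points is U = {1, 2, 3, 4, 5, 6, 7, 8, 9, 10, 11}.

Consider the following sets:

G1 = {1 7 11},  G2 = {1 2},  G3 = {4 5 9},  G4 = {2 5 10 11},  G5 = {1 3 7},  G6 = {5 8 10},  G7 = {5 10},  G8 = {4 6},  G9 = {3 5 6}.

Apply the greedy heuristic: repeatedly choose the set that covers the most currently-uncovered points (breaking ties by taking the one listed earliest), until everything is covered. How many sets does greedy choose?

Greedy: pick G4 (covers 4 new) → pick G5 (covers 3 new) → pick G3 (covers 2 new) → pick G6 (covers 1 new) → pick G8 (covers 1 new). Total picks: 5.

5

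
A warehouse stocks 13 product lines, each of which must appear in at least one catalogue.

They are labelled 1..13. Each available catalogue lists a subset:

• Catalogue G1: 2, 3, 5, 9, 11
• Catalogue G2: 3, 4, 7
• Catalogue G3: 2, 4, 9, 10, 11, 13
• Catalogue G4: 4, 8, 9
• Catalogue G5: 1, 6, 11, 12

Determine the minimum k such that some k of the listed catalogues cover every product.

5

Take {G1, G2, G3, G4, G5}. Their union is {1, 2, 3, 4, 5, 6, 7, 8, 9, 10, 11, 12, 13}, which is all 13 products.
No 4 of the 5 catalogues cover everything (all 5 combinations miss at least one product), so 5 is optimal.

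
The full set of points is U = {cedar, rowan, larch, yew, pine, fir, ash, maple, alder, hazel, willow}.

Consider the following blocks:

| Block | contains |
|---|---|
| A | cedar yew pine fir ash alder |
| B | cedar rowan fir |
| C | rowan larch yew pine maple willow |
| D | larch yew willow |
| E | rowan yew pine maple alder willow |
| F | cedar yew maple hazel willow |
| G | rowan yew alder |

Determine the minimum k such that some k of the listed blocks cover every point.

A and C and F together: A ∪ C ∪ F = {cedar, rowan, larch, yew, pine, fir, ash, maple, alder, hazel, willow} — every point is covered.
Only A contains ash, so A is forced; the remaining 5 points need at least 2 more blocks (each remaining block adds at most 4) — so at least 3 blocks are needed, and 3 is optimal.

3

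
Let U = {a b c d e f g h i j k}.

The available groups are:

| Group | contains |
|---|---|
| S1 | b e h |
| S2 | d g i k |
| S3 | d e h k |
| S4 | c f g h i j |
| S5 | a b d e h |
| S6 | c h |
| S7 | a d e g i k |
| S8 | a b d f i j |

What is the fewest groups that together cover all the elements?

3

S1 and S4 and S7 together: S1 ∪ S4 ∪ S7 = {a, b, c, d, e, f, g, h, i, j, k} — every element is covered.
No 2 of the 8 groups cover everything (all 28 combinations miss at least one element), so 3 is optimal.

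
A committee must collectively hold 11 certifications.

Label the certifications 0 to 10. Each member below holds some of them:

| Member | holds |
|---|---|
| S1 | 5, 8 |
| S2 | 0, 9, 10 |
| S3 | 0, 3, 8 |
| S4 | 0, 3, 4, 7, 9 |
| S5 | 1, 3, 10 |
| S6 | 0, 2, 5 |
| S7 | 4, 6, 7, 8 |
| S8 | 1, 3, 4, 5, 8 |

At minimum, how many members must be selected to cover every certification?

4

Take {S2, S5, S6, S7}. Their union is {0, 1, 2, 3, 4, 5, 6, 7, 8, 9, 10}, which is all 11 certifications.
Only S7 contains 6, so S7 is forced; the remaining 7 certifications need at least 3 more members (each remaining member adds at most 3) — so at least 4 members are needed, and 4 is optimal.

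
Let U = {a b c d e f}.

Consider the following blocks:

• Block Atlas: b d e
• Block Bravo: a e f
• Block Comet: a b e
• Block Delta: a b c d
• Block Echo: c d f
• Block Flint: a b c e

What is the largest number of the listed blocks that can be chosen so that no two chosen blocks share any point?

2

Comet, Echo are pairwise disjoint (Comet={a,b,e}; Echo={c,d,f}).
Every remaining block overlaps one of these, and no 3 of the listed blocks are pairwise disjoint, so 2 is the maximum.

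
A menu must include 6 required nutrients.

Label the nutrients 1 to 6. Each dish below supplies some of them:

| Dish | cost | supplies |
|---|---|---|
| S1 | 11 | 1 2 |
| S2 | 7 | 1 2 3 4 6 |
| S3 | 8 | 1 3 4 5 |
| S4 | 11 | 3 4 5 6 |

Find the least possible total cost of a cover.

15

S2, S3 together cover every nutrient (S2 ∪ S3 = {1, 2, 3, 4, 5, 6}); total cost 7 + 8 = 15.
No covering selection has total cost below 15.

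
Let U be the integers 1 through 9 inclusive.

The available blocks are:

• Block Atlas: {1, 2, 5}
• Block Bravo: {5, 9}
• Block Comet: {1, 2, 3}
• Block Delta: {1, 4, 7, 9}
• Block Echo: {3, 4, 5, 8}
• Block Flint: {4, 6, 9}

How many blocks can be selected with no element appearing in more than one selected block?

Atlas, Flint are pairwise disjoint (Atlas={1,2,5}; Flint={4,6,9}).
Every remaining block overlaps one of these, and no 3 of the listed blocks are pairwise disjoint, so 2 is the maximum.

2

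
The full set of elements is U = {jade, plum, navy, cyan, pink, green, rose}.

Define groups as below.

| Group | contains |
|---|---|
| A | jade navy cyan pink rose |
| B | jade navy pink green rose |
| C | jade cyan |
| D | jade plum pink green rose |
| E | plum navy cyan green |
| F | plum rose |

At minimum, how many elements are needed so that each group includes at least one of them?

The 2 elements {jade, plum} hit every group.
The groups C, F are pairwise disjoint, so any hitting set needs a separate element for each — at least 2. Hence 2 is optimal.

2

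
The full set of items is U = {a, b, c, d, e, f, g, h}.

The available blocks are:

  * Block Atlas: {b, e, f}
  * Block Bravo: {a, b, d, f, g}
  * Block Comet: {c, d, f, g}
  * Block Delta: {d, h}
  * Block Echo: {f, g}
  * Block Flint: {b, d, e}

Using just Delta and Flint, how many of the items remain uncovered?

Union of Delta, Flint = {b, d, e, h}.
Not covered: a, c, f, g — 4 items.

4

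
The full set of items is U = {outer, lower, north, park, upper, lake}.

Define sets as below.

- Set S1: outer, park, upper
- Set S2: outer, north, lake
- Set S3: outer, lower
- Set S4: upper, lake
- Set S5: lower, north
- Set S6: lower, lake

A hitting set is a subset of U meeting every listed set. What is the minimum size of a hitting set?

Take H = {outer, north, lake}. Each listed set contains at least one of these, so H is a hitting set of size 3.
No choice of 2 items meets every set, so 3 is the minimum.

3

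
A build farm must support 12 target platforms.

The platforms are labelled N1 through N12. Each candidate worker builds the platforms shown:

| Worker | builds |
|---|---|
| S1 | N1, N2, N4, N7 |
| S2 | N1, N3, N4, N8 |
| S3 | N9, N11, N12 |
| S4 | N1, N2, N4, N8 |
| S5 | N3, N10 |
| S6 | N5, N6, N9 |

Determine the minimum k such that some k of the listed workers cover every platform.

S1 and S3 and S4 and S5 and S6 together: S1 ∪ S3 ∪ S4 ∪ S5 ∪ S6 = {N1, N2, N3, N4, N5, N6, N7, N8, N9, N10, N11, N12} — every platform is covered.
No 4 of the 6 workers cover everything (all 15 combinations miss at least one platform), so 5 is optimal.

5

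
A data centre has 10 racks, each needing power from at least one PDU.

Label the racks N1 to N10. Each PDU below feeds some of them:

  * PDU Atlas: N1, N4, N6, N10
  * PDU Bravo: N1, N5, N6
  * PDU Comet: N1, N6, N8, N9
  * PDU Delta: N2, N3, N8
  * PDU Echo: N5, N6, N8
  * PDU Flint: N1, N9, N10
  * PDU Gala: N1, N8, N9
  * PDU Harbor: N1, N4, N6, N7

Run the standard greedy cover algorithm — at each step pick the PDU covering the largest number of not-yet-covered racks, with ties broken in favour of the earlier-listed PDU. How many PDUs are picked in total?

5

Greedy: pick Atlas (covers 4 new) → pick Delta (covers 3 new) → pick Bravo (covers 1 new) → pick Comet (covers 1 new) → pick Harbor (covers 1 new). Total picks: 5.
(The true minimum cover uses only 4 PDUs, so greedy is not optimal here.)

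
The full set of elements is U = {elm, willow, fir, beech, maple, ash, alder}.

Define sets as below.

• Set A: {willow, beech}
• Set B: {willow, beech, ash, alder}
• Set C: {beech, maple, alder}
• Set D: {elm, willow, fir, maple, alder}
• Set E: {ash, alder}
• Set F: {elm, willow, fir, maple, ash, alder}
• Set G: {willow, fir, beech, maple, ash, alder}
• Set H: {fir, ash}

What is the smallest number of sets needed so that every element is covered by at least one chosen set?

A and F together: A ∪ F = {elm, willow, fir, beech, maple, ash, alder} — every element is covered.
No single set has all 7 elements (the largest, F, has 6), so 2 is optimal.

2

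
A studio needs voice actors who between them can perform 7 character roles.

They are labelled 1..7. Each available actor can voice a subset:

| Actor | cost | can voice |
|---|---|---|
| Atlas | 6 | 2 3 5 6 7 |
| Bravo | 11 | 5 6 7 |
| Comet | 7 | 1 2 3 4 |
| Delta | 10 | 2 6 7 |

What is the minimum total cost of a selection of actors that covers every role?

Atlas, Comet together cover every role (Atlas ∪ Comet = {1, 2, 3, 4, 5, 6, 7}); total cost 6 + 7 = 13.
No covering selection has total cost below 13.

13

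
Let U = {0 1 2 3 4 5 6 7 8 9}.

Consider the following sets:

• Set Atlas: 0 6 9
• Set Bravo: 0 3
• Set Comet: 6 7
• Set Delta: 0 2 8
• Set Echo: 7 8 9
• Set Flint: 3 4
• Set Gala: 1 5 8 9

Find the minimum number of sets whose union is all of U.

Comet, Delta, Flint, and Gala cover everything between them: the union {0, 1, 2, 3, 4, 5, 6, 7, 8, 9} is all of U.
Only Gala contains 1, so Gala is forced; the remaining 6 items need at least 3 more sets (each remaining set adds at most 2) — so at least 4 sets are needed, and 4 is optimal.

4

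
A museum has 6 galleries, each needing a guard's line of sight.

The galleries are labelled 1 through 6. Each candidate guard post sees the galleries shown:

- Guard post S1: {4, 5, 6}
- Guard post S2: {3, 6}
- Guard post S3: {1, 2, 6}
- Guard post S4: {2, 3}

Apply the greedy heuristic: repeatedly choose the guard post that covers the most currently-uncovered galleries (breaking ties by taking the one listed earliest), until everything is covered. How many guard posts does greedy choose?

Greedy: pick S1 (covers 3 new) → pick S3 (covers 2 new) → pick S2 (covers 1 new). Total picks: 3.

3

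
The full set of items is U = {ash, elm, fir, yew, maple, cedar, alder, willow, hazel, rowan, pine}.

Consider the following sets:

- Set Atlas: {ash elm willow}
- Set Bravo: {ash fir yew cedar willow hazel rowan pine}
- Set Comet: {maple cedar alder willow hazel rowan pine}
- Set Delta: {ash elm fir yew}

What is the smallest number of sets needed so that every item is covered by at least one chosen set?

Comet and Delta together: Comet ∪ Delta = {ash, elm, fir, yew, maple, cedar, alder, willow, hazel, rowan, pine} — every item is covered.
No single set has all 11 items (the largest, Bravo, has 8), so 2 is optimal.

2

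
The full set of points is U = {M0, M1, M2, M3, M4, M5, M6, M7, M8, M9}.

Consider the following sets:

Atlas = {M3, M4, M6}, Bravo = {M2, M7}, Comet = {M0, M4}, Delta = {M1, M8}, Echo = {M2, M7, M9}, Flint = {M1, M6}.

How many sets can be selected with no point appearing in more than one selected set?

Bravo, Comet, Flint are pairwise disjoint (Bravo={M2,M7}; Comet={M0,M4}; Flint={M1,M6}).
Every remaining set overlaps one of these, and no 4 of the listed sets are pairwise disjoint, so 3 is the maximum.

3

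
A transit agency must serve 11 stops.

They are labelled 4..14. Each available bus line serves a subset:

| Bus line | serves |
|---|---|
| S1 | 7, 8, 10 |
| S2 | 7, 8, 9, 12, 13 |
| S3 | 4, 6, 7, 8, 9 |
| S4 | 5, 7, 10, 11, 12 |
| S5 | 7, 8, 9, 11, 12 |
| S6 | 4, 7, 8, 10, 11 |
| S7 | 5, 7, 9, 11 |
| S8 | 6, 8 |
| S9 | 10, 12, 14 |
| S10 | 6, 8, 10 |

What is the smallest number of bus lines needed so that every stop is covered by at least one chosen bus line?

Take {S2, S3, S4, S9}. Their union is {4, 5, 6, 7, 8, 9, 10, 11, 12, 13, 14}, which is all 11 stops.
No 3 of the 10 bus lines cover everything (all 120 combinations miss at least one stop), so 4 is optimal.

4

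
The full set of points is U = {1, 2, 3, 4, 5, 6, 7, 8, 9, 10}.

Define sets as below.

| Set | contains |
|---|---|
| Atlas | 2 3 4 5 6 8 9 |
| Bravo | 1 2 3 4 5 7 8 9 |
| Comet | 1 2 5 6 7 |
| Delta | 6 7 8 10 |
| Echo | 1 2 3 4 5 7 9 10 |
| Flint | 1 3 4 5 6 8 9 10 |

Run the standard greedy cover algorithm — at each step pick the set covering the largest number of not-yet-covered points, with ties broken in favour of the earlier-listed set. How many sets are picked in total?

Greedy: pick Bravo (covers 8 new) → pick Delta (covers 2 new). Total picks: 2.

2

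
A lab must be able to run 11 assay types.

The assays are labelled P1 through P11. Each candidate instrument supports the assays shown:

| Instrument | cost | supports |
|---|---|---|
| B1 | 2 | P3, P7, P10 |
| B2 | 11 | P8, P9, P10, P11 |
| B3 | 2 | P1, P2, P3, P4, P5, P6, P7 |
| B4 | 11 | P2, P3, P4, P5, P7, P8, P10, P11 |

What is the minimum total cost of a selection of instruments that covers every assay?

B2, B3 together cover every assay (B2 ∪ B3 = {P1, P2, P3, P4, P5, P6, P7, P8, P9, P10, P11}); total cost 11 + 2 = 13.
The greedy pick B3, B1, B2 costs 15; no covering selection beats 13.

13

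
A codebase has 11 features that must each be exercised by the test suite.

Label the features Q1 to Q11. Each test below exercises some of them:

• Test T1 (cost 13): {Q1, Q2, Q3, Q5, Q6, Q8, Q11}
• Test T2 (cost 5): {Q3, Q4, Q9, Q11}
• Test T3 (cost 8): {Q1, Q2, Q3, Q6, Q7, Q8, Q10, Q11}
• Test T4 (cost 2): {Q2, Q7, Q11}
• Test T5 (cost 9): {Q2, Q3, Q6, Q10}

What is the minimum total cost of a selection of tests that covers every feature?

26

T1, T2, T3 together cover every feature (T1 ∪ T2 ∪ T3 = {Q1, Q2, Q3, Q4, Q5, Q6, Q7, Q8, Q9, Q10, Q11}); total cost 13 + 5 + 8 = 26.
The greedy pick T4, T3, T2, T1 costs 28; no covering selection beats 26.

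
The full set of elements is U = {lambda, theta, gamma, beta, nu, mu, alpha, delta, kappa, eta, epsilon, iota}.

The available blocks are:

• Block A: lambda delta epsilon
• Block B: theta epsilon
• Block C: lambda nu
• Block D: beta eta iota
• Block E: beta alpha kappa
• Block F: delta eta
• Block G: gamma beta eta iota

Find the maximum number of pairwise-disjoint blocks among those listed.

4

B, C, E, F are pairwise disjoint (B={theta,epsilon}; C={lambda,nu}; E={beta,alpha,kappa}; F={delta,eta}).
Every remaining block overlaps one of these, and no 5 of the listed blocks are pairwise disjoint, so 4 is the maximum.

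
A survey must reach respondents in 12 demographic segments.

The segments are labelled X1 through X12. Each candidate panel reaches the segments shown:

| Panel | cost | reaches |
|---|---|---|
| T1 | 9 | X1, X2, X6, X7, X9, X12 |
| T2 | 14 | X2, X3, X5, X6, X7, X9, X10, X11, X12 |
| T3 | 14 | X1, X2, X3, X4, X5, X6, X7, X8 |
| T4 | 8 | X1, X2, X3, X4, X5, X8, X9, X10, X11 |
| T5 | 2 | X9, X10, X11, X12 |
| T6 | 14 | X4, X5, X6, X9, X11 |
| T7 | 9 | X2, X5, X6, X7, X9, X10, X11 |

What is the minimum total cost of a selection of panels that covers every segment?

16

T3, T5 together cover every segment (T3 ∪ T5 = {X1, X2, X3, X4, X5, X6, X7, X8, X9, X10, X11, X12}); total cost 14 + 2 = 16.
The greedy pick T5, T4, T1 costs 19; no covering selection beats 16.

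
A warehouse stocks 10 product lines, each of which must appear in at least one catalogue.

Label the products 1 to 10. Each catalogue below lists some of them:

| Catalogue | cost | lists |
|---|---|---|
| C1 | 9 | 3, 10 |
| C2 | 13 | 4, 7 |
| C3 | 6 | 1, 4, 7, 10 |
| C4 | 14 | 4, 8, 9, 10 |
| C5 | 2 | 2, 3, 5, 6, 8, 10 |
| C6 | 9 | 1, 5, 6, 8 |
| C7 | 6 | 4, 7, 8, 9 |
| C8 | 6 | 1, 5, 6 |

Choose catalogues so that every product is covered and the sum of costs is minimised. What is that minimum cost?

14

C3, C5, C7 together cover every product (C3 ∪ C5 ∪ C7 = {1, 2, 3, 4, 5, 6, 7, 8, 9, 10}); total cost 6 + 2 + 6 = 14.
No covering selection has total cost below 14.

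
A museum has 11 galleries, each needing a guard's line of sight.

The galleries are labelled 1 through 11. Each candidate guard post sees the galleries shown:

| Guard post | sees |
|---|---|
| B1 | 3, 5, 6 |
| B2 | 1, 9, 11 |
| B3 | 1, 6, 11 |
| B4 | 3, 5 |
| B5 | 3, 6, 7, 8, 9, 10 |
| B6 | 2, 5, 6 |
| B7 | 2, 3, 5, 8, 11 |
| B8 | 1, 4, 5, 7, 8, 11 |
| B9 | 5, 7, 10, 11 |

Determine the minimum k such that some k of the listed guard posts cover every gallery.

Take {B5, B6, B8}. Their union is {1, 2, 3, 4, 5, 6, 7, 8, 9, 10, 11}, which is all 11 galleries.
Only B8 contains 4, so B8 is forced; the remaining 5 galleries need at least 2 more guard posts (each remaining guard post adds at most 4) — so at least 3 guard posts are needed, and 3 is optimal.

3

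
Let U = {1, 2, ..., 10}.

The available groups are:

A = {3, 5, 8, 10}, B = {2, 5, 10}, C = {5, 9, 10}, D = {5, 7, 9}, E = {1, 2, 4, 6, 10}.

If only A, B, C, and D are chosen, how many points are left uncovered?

3

Union of A, B, C, D = {2, 3, 5, 7, 8, 9, 10}.
Not covered: 1, 4, 6 — 3 points.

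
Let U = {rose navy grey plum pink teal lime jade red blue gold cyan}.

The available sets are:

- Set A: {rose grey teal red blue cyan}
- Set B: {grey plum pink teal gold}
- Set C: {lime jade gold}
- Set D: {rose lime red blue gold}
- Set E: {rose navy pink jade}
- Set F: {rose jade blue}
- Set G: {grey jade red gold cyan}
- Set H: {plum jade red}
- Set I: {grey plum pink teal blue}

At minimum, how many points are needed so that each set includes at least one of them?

3

The 3 points {teal, lime, jade} hit every set.
No choice of 2 points meets every set, so 3 is the minimum.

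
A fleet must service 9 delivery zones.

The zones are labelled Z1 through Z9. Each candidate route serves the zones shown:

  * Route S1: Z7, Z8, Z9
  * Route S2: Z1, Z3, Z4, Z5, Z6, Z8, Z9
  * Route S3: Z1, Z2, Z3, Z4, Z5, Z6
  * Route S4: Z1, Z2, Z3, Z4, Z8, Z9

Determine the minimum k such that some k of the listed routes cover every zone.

2

Take {S1, S3}. Their union is {Z1, Z2, Z3, Z4, Z5, Z6, Z7, Z8, Z9}, which is all 9 zones.
No single route has all 9 zones (the largest, S2, has 7), so 2 is optimal.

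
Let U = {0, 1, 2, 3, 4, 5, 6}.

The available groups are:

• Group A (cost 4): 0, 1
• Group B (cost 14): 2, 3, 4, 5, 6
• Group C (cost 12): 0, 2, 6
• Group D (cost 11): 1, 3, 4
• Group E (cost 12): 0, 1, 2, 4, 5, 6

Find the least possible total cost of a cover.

18

A, B together cover every element (A ∪ B = {0, 1, 2, 3, 4, 5, 6}); total cost 4 + 14 = 18.
No covering selection has total cost below 18.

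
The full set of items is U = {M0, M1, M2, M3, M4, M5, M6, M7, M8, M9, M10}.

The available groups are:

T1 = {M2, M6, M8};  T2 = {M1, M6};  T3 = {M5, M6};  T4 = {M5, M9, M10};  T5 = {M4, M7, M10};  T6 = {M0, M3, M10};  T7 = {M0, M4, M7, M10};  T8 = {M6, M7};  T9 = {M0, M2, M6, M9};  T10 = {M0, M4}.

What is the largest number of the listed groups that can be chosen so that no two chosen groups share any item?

T4, T8, T10 are pairwise disjoint (T4={M5,M9,M10}; T8={M6,M7}; T10={M0,M4}).
Every remaining group overlaps one of these, and no 4 of the listed groups are pairwise disjoint, so 3 is the maximum.

3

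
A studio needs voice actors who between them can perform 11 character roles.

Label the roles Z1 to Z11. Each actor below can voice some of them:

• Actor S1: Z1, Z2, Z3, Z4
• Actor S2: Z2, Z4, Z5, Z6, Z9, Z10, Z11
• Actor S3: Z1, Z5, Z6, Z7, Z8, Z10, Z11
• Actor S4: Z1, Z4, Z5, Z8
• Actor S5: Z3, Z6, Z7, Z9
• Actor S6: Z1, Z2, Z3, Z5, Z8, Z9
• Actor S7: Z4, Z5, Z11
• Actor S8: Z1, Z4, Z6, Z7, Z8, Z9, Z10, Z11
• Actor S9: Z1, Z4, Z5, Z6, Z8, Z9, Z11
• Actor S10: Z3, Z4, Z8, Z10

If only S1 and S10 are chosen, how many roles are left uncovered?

5

Union of S1, S10 = {Z1, Z2, Z3, Z4, Z8, Z10}.
Not covered: Z5, Z6, Z7, Z9, Z11 — 5 roles.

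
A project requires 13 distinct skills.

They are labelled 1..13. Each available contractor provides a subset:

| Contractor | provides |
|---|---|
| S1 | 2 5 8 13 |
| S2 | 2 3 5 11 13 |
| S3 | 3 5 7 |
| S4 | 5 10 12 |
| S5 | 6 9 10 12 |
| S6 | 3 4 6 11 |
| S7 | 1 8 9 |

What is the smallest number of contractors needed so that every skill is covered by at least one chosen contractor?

5

S1 and S3 and S5 and S6 and S7 together: S1 ∪ S3 ∪ S5 ∪ S6 ∪ S7 = {1, 2, 3, 4, 5, 6, 7, 8, 9, 10, 11, 12, 13} — every skill is covered.
No 4 of the 7 contractors cover everything (all 35 combinations miss at least one skill), so 5 is optimal.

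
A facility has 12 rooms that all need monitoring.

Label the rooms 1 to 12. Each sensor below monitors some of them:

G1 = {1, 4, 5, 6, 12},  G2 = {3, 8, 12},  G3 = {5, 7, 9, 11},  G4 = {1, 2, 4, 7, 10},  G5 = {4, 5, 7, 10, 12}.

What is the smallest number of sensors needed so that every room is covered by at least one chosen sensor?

G1 and G2 and G3 and G4 together: G1 ∪ G2 ∪ G3 ∪ G4 = {1, 2, 3, 4, 5, 6, 7, 8, 9, 10, 11, 12} — every room is covered.
Only G4 contains 2, so G4 is forced; the remaining 7 rooms need at least 3 more sensors (each remaining sensor adds at most 3) — so at least 4 sensors are needed, and 4 is optimal.

4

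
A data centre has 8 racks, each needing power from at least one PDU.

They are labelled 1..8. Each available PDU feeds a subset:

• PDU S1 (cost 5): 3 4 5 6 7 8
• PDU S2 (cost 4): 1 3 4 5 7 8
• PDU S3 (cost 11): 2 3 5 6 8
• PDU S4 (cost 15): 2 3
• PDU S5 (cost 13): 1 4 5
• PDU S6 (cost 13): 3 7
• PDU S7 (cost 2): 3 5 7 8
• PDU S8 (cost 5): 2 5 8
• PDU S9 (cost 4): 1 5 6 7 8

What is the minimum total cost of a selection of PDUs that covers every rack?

13

S2, S8, S9 together cover every rack (S2 ∪ S8 ∪ S9 = {1, 2, 3, 4, 5, 6, 7, 8}); total cost 4 + 5 + 4 = 13.
The greedy pick S7, S2, S9, S8 costs 15; no covering selection beats 13.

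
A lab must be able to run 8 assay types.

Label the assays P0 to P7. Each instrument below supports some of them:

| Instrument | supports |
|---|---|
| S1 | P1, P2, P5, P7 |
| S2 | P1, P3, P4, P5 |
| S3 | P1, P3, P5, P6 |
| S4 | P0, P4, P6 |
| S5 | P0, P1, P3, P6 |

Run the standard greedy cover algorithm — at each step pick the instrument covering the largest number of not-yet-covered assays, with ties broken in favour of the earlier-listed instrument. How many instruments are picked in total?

Greedy: pick S1 (covers 4 new) → pick S4 (covers 3 new) → pick S2 (covers 1 new). Total picks: 3.

3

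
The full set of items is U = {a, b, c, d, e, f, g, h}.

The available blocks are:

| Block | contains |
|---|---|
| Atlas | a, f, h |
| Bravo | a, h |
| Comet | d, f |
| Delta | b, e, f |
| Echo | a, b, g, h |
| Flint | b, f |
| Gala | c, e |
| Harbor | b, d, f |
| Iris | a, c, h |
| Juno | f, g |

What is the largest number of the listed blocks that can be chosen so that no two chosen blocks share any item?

3

Bravo, Flint, Gala are pairwise disjoint (Bravo={a,h}; Flint={b,f}; Gala={c,e}).
Every remaining block overlaps one of these, and no 4 of the listed blocks are pairwise disjoint, so 3 is the maximum.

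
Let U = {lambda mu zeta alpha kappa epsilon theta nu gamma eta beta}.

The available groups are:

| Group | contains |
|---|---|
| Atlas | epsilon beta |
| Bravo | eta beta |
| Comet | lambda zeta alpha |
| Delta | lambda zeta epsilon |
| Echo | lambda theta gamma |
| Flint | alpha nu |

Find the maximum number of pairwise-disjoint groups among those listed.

3

Bravo, Echo, Flint are pairwise disjoint (Bravo={eta,beta}; Echo={lambda,theta,gamma}; Flint={alpha,nu}).
Every remaining group overlaps one of these, and no 4 of the listed groups are pairwise disjoint, so 3 is the maximum.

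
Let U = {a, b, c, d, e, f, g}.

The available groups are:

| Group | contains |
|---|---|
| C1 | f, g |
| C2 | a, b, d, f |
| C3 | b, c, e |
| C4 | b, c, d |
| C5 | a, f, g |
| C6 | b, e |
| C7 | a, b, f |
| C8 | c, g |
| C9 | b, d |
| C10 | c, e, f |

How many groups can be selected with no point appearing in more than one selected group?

2

C1, C9 are pairwise disjoint (C1={f,g}; C9={b,d}).
Every remaining group overlaps one of these, and no 3 of the listed groups are pairwise disjoint, so 2 is the maximum.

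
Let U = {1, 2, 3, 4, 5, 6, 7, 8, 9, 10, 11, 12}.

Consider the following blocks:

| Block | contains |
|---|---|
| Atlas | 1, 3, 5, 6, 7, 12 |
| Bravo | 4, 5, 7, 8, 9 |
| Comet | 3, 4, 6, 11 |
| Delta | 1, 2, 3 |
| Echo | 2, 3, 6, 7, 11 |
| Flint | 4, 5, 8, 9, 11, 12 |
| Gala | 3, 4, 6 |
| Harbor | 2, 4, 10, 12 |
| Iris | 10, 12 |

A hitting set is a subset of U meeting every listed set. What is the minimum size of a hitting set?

Take H = {3, 5, 10}. Each listed block contains at least one of these, so H is a hitting set of size 3.
The blocks Bravo, Delta, Iris are pairwise disjoint, so any hitting set needs a separate point for each — at least 3. Hence 3 is optimal.

3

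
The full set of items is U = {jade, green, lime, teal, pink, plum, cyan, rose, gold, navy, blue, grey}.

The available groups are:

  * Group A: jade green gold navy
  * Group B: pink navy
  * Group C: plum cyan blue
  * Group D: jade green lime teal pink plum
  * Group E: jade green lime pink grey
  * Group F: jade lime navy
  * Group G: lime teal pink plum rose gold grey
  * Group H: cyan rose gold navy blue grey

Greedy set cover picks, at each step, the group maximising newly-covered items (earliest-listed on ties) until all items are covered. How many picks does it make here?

Greedy: pick G (covers 7 new) → pick A (covers 3 new) → pick C (covers 2 new). Total picks: 3.
(The true minimum cover uses only 2 groups, so greedy is not optimal here.)

3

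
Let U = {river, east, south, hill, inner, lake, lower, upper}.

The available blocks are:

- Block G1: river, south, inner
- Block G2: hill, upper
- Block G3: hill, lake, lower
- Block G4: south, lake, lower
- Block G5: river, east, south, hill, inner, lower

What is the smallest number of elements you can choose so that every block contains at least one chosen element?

Take H = {south, hill}. Each listed block contains at least one of these, so H is a hitting set of size 2.
The blocks G1, G2 are pairwise disjoint, so any hitting set needs a separate element for each — at least 2. Hence 2 is optimal.

2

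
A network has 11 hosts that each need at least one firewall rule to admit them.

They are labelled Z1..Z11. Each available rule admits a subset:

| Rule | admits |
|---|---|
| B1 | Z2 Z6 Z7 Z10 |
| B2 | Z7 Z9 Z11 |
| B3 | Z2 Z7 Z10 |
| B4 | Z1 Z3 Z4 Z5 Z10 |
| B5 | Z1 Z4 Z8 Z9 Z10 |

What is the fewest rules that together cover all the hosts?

B1 and B2 and B4 and B5 together: B1 ∪ B2 ∪ B4 ∪ B5 = {Z1, Z2, Z3, Z4, Z5, Z6, Z7, Z8, Z9, Z10, Z11} — every host is covered.
No 3 of the 5 rules cover everything (all 10 combinations miss at least one host), so 4 is optimal.

4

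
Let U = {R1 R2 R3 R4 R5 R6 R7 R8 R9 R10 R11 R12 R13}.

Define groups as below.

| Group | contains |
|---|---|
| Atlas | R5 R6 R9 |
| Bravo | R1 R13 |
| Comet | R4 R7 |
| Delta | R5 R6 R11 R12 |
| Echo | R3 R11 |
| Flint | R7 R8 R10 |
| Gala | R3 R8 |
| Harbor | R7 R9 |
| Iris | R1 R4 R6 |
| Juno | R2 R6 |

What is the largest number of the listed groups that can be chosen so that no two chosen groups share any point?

4

Atlas, Bravo, Echo, Flint are pairwise disjoint (Atlas={R5,R6,R9}; Bravo={R1,R13}; Echo={R3,R11}; Flint={R7,R8,R10}).
Every remaining group overlaps one of these, and no 5 of the listed groups are pairwise disjoint, so 4 is the maximum.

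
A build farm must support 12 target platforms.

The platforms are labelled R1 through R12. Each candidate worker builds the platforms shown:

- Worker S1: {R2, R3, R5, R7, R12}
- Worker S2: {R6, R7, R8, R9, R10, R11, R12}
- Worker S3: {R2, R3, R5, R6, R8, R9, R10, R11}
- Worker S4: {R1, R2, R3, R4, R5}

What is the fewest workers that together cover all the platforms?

S2 and S4 together: S2 ∪ S4 = {R1, R2, R3, R4, R5, R6, R7, R8, R9, R10, R11, R12} — every platform is covered.
No single worker has all 12 platforms (the largest, S3, has 8), so 2 is optimal.

2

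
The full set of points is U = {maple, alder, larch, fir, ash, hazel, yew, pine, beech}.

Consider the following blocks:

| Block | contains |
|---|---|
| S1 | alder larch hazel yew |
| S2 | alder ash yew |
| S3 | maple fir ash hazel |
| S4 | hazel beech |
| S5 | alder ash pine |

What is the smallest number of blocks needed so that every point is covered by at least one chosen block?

S1, S3, S4, and S5 cover everything between them: the union {maple, alder, larch, fir, ash, hazel, yew, pine, beech} is all of U.
Only S4 contains beech, so S4 is forced; the remaining 7 points need at least 3 more blocks (each remaining block adds at most 3) — so at least 4 blocks are needed, and 4 is optimal.

4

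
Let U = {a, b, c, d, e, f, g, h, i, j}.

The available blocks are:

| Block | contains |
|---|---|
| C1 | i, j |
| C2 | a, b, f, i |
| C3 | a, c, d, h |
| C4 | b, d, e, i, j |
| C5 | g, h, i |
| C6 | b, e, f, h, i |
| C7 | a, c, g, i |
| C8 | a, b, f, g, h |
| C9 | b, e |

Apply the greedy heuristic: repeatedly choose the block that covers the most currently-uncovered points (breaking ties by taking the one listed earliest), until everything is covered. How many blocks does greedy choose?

Greedy: pick C4 (covers 5 new) → pick C8 (covers 4 new) → pick C3 (covers 1 new). Total picks: 3.

3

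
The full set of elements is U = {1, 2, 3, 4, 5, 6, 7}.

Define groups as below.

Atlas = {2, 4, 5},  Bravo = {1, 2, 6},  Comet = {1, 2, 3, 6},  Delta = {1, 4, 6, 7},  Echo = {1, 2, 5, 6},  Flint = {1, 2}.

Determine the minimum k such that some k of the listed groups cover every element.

Take {Atlas, Comet, Delta}. Their union is {1, 2, 3, 4, 5, 6, 7}, which is all 7 elements.
Only Comet contains 3, so Comet is forced; the remaining 3 elements need at least 2 more groups (each remaining group adds at most 2) — so at least 3 groups are needed, and 3 is optimal.

3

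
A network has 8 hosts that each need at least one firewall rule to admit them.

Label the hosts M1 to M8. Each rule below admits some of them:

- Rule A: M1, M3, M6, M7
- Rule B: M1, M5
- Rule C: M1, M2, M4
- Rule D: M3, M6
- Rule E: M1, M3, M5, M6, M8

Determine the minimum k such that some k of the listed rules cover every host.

3

A and C and E together: A ∪ C ∪ E = {M1, M2, M3, M4, M5, M6, M7, M8} — every host is covered.
Only C contains M2, so C is forced; the remaining 5 hosts need at least 2 more rules (each remaining rule adds at most 4) — so at least 3 rules are needed, and 3 is optimal.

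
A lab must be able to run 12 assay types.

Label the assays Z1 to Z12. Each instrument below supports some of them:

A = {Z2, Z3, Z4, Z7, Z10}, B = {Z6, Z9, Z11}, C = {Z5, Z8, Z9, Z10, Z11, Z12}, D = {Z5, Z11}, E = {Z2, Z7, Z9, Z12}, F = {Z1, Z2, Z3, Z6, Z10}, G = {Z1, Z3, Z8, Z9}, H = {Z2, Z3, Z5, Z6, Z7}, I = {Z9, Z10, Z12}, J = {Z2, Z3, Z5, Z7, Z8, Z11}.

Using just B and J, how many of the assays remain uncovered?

4

Union of B, J = {Z2, Z3, Z5, Z6, Z7, Z8, Z9, Z11}.
Not covered: Z1, Z4, Z10, Z12 — 4 assays.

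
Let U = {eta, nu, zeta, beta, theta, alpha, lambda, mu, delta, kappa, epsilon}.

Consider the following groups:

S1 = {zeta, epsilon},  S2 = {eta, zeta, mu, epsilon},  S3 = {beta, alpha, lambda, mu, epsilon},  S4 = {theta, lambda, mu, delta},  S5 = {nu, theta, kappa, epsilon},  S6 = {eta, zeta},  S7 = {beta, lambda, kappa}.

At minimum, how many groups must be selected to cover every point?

4

S2, S3, S4, and S5 cover everything between them: the union {eta, nu, zeta, beta, theta, alpha, lambda, mu, delta, kappa, epsilon} is all of U.
Only S4 contains delta, so S4 is forced; the remaining 7 points need at least 3 more groups (each remaining group adds at most 3) — so at least 4 groups are needed, and 4 is optimal.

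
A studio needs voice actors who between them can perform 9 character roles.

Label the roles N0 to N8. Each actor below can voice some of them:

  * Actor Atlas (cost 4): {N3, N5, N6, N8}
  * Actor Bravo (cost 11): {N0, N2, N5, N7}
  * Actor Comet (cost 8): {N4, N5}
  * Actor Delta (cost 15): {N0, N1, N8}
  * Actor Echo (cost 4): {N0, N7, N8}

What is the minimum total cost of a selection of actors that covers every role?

Atlas, Bravo, Comet, Delta together cover every role (Atlas ∪ Bravo ∪ Comet ∪ Delta = {N0, N1, N2, N3, N4, N5, N6, N7, N8}); total cost 4 + 11 + 8 + 15 = 38.
The greedy pick Atlas, Echo, Comet, Bravo, Delta costs 42; no covering selection beats 38.

38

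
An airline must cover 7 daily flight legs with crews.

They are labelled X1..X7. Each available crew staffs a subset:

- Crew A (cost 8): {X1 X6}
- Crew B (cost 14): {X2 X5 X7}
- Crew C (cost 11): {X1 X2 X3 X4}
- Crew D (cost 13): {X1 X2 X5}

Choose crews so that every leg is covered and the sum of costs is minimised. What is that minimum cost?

A, B, C together cover every leg (A ∪ B ∪ C = {X1, X2, X3, X4, X5, X6, X7}); total cost 8 + 14 + 11 = 33.
No covering selection has total cost below 33.

33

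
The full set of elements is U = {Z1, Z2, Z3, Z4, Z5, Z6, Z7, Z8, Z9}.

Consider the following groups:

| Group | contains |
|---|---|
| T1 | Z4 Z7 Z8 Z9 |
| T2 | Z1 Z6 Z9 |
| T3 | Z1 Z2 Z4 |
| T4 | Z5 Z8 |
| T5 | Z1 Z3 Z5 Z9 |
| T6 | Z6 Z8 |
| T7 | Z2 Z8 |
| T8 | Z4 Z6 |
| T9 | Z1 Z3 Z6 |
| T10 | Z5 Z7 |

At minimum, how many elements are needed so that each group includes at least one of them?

4

Take H = {Z1, Z6, Z7, Z8}. Each listed group contains at least one of these, so H is a hitting set of size 4.
No choice of 3 elements meets every group, so 4 is the minimum.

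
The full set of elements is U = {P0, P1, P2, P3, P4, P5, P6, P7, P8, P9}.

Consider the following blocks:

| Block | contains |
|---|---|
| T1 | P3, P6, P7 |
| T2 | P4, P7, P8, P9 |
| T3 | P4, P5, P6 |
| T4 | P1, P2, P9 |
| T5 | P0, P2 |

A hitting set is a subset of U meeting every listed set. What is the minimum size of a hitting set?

The 3 elements {P2, P4, P6} hit every block.
No choice of 2 elements meets every block, so 3 is the minimum.

3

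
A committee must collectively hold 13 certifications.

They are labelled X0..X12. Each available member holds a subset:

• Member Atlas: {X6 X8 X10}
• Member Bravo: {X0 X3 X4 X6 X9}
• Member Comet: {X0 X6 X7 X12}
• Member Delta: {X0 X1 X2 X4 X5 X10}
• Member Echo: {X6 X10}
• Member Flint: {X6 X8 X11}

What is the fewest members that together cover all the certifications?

Take {Bravo, Comet, Delta, Flint}. Their union is {X0, X1, X2, X3, X4, X5, X6, X7, X8, X9, X10, X11, X12}, which is all 13 certifications.
Only Delta contains X1, so Delta is forced; the remaining 7 certifications need at least 3 more members (each remaining member adds at most 3) — so at least 4 members are needed, and 4 is optimal.

4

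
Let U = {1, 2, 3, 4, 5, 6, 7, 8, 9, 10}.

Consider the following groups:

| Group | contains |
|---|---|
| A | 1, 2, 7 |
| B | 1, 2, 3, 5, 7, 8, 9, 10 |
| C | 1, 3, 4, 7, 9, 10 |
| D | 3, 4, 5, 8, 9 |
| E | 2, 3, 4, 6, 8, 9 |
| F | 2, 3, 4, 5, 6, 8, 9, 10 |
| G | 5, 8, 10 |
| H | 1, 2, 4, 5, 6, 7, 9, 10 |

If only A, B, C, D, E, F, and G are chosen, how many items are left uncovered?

Union of A, B, C, D, E, F, G = {1, 2, 3, 4, 5, 6, 7, 8, 9, 10} — that's every item, so 0 are uncovered.

0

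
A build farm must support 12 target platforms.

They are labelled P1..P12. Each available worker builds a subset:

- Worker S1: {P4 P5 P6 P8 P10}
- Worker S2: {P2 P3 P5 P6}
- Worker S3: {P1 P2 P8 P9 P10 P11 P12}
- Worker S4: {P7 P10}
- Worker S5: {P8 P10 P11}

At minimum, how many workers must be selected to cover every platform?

S1 and S2 and S3 and S4 together: S1 ∪ S2 ∪ S3 ∪ S4 = {P1, P2, P3, P4, P5, P6, P7, P8, P9, P10, P11, P12} — every platform is covered.
No 3 of the 5 workers cover everything (all 10 combinations miss at least one platform), so 4 is optimal.

4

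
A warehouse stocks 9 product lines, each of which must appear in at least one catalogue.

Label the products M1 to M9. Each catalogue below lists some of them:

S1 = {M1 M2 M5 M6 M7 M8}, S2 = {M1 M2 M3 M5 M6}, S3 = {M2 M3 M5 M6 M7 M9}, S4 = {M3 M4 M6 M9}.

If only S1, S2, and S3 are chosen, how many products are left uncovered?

Union of S1, S2, S3 = {M1, M2, M3, M5, M6, M7, M8, M9}.
Not covered: M4 — 1 product.

1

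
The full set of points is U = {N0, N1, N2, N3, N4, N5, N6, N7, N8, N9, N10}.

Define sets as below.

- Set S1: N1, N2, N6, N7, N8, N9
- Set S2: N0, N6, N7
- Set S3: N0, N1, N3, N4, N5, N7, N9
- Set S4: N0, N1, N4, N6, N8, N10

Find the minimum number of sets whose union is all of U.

S1 and S3 and S4 together: S1 ∪ S3 ∪ S4 = {N0, N1, N2, N3, N4, N5, N6, N7, N8, N9, N10} — every point is covered.
Only S1 contains N2, so S1 is forced; the remaining 5 points need at least 2 more sets (each remaining set adds at most 4) — so at least 3 sets are needed, and 3 is optimal.

3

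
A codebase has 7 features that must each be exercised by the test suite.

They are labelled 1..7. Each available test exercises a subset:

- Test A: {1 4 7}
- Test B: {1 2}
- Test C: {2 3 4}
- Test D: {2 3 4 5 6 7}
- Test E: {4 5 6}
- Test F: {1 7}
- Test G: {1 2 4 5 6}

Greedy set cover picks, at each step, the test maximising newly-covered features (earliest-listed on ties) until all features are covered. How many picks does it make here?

Greedy: pick D (covers 6 new) → pick A (covers 1 new). Total picks: 2.

2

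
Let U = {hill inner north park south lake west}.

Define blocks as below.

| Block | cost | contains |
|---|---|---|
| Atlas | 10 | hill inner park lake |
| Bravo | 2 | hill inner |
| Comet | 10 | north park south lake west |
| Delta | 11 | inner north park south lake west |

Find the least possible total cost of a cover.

12

Bravo, Comet together cover every item (Bravo ∪ Comet = {hill, inner, north, park, south, lake, west}); total cost 2 + 10 = 12.
No covering selection has total cost below 12.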